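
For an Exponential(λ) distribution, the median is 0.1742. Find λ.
λ = 3.9790

For X ~ Exponential(λ), the CDF is F(x) = 1 - e^(-λx).
The median m satisfies F(m) = 0.5:
1 - e^(-λm) = 0.5
e^(-λm) = 0.5
λm = ln(2)
m = ln(2) / λ

Given m = 0.1742:
λ = ln(2) / 0.1742 = 0.693147 / 0.1742 = 3.9790

Verification: ln(2) / 3.9790 = 0.1742 ✓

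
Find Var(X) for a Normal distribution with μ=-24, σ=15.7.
246.4900

We have X ~ Normal(μ=-24, σ=15.7).

For a Normal distribution with μ=-24, σ=15.7:
Var(X) = 246.4900

The variance measures the spread of the distribution around the mean.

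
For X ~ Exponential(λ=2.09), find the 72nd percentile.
0.6091

We have X ~ Exponential(λ=2.09).

We want to find x such that P(X ≤ x) = 0.72.

This is the 72nd percentile, which means 72% of values fall below this point.

Using the inverse CDF (quantile function):
x = F⁻¹(0.72) = 0.6091

Verification: P(X ≤ 0.6091) = 0.72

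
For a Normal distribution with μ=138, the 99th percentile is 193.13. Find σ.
σ = 23.6981

For X ~ Normal(μ, σ), the p-th percentile satisfies x = μ + z_p × σ,
where z_p = Φ⁻¹(p) is the standard normal quantile.

Step 1: z_{0.99} = Φ⁻¹(0.99) = 2.3263

Step 2: Solve for σ:
193.13 = 138 + 2.3263 × σ
σ = (193.13 - 138) / 2.3263
σ = 55.13 / 2.3263
σ = 23.6981

Verification: μ + z × σ = 138 + 2.3263 × 23.6981 = 193.13 ✓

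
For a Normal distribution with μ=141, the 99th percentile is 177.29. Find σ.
σ = 15.5996

For X ~ Normal(μ, σ), the p-th percentile satisfies x = μ + z_p × σ,
where z_p = Φ⁻¹(p) is the standard normal quantile.

Step 1: z_{0.99} = Φ⁻¹(0.99) = 2.3263

Step 2: Solve for σ:
177.29 = 141 + 2.3263 × σ
σ = (177.29 - 141) / 2.3263
σ = 36.29 / 2.3263
σ = 15.5996

Verification: μ + z × σ = 141 + 2.3263 × 15.5996 = 177.29 ✓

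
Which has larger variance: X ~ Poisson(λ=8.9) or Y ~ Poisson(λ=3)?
X has larger variance (8.9000 > 3.0000)

Compute the variance for each distribution:

X ~ Poisson(λ=8.9):
Var(X) = 8.9000

Y ~ Poisson(λ=3):
Var(Y) = 3.0000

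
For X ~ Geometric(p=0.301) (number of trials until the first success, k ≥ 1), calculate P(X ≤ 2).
0.511399

We have X ~ Geometric(p=0.301) (number of trials until the first success, k ≥ 1).

The CDF gives us P(X ≤ k).

Using the CDF:
P(X ≤ 2) = 0.511399

This means there's approximately a 51.1% chance that X is at most 2.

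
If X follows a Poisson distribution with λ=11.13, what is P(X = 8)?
0.085653

We have X ~ Poisson(λ=11.13).

For a Poisson distribution, the PMF gives us the probability of each outcome.

Using the PMF formula:
P(X = 8) = 0.085653

Rounded to 4 decimal places: 0.0857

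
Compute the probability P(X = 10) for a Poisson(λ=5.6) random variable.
0.030908

We have X ~ Poisson(λ=5.6).

For a Poisson distribution, the PMF gives us the probability of each outcome.

Using the PMF formula:
P(X = 10) = 0.030908

Rounded to 4 decimal places: 0.0309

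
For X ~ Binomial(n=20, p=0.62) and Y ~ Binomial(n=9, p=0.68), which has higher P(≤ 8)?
Y has higher probability (P(Y ≤ 8) = 0.9689 > P(X ≤ 8) = 0.0381)

Compute P(≤ 8) for each distribution:

X ~ Binomial(n=20, p=0.62):
P(X ≤ 8) = 0.0381

Y ~ Binomial(n=9, p=0.68):
P(Y ≤ 8) = 0.9689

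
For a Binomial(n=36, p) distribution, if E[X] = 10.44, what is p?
p = 0.29

For a Binomial(n, p) distribution:
E[X] = n × p

Given n = 36 and E[X] = 10.44:
10.44 = 36 × p
p = 10.44 / 36 = 0.29

Verification: Binomial(36, 0.29) has E[X] = 10.44 ✓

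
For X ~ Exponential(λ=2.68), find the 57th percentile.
0.3149

We have X ~ Exponential(λ=2.68).

We want to find x such that P(X ≤ x) = 0.57.

This is the 57th percentile, which means 57% of values fall below this point.

Using the inverse CDF (quantile function):
x = F⁻¹(0.57) = 0.3149

Verification: P(X ≤ 0.3149) = 0.57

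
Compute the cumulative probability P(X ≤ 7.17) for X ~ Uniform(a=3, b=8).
0.834000

We have X ~ Uniform(a=3, b=8).

The CDF gives us P(X ≤ k).

Using the CDF:
P(X ≤ 7.17) = 0.834000

This means there's approximately a 83.4% chance that X is at most 7.17.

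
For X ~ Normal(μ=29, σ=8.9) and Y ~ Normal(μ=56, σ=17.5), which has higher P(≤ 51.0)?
X has higher probability (P(X ≤ 51.0) = 0.9933 > P(Y ≤ 51.0) = 0.3875)

Compute P(≤ 51.0) for each distribution:

X ~ Normal(μ=29, σ=8.9):
P(X ≤ 51.0) = 0.9933

Y ~ Normal(μ=56, σ=17.5):
P(Y ≤ 51.0) = 0.3875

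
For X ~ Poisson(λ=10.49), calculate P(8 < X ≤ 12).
0.462572

We have X ~ Poisson(λ=10.49).

To find P(8 < X ≤ 12), we use:
P(8 < X ≤ 12) = P(X ≤ 12) - P(X ≤ 8)
                 = F(12) - F(8)
                 = 0.742996 - 0.280423
                 = 0.462572

So there's approximately a 46.3% chance that X falls in this range.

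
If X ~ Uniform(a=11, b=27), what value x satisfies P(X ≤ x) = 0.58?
20.2800

We have X ~ Uniform(a=11, b=27).

We want to find x such that P(X ≤ x) = 0.58.

This is the 58th percentile, which means 58% of values fall below this point.

Using the inverse CDF (quantile function):
x = F⁻¹(0.58) = 20.2800

Verification: P(X ≤ 20.2800) = 0.58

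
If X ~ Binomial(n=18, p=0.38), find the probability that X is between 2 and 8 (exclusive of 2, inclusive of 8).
0.778838

We have X ~ Binomial(n=18, p=0.38).

To find P(2 < X ≤ 8), we use:
P(2 < X ≤ 8) = P(X ≤ 8) - P(X ≤ 2)
                 = F(8) - F(2)
                 = 0.791575 - 0.012737
                 = 0.778838

So there's approximately a 77.9% chance that X falls in this range.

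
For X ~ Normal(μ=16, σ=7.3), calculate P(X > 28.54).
0.042916

We have X ~ Normal(μ=16, σ=7.3).

P(X > 28.54) = 1 - P(X ≤ 28.54)
                = 1 - F(28.54)
                = 1 - 0.957084
                = 0.042916

So there's approximately a 4.3% chance that X exceeds 28.54.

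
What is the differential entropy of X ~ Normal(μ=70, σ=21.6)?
4.4916 nats

We have X ~ Normal(μ=70, σ=21.6).

The differential entropy measures the uncertainty or information content of the distribution.

For a Normal distribution with μ=70, σ=21.6:
h(X) = 4.4916 nats

(In bits, this would be 6.4801 bits.)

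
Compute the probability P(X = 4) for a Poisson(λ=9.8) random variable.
0.021311

We have X ~ Poisson(λ=9.8).

For a Poisson distribution, the PMF gives us the probability of each outcome.

Using the PMF formula:
P(X = 4) = 0.021311

Rounded to 4 decimal places: 0.0213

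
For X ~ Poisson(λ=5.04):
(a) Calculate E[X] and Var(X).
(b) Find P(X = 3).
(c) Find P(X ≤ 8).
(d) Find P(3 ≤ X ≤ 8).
(a) E[X] = 5.0400, Var(X) = 5.0400
(b) P(X = 3) = 0.138133
(c) P(X ≤ 8) = 0.929264
(d) P(3 ≤ X ≤ 8) = 0.807941

We have X ~ Poisson(λ=5.04).

(a) Moments:
E[X] = 5.0400
Var(X) = 5.0400
σ = √Var(X) = 2.2450

(b) Point probability using PMF:
P(X = 3) = 0.138133

(c) Cumulative probability using CDF:
P(X ≤ 8) = F(8) = 0.929264

(d) Range probability:
P(3 ≤ X ≤ 8) = P(X ≤ 8) - P(X ≤ 2)
                   = F(8) - F(2)
                   = 0.929264 - 0.121323
                   = 0.807941

This means approximately 80.8% of outcomes fall in the interval [3, 8].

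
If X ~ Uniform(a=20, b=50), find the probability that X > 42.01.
0.266333

We have X ~ Uniform(a=20, b=50).

P(X > 42.01) = 1 - P(X ≤ 42.01)
                = 1 - F(42.01)
                = 1 - 0.733667
                = 0.266333

So there's approximately a 26.6% chance that X exceeds 42.01.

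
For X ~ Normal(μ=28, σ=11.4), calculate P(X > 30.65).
0.408092

We have X ~ Normal(μ=28, σ=11.4).

P(X > 30.65) = 1 - P(X ≤ 30.65)
                = 1 - F(30.65)
                = 1 - 0.591908
                = 0.408092

So there's approximately a 40.8% chance that X exceeds 30.65.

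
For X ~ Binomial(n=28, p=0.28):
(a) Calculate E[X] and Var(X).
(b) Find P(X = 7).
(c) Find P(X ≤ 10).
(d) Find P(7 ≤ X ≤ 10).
(a) E[X] = 7.8400, Var(X) = 5.6448
(b) P(X = 7) = 0.161233
(c) P(X ≤ 10) = 0.867477
(d) P(7 ≤ X ≤ 10) = 0.573166

We have X ~ Binomial(n=28, p=0.28).

(a) Moments:
E[X] = 7.8400
Var(X) = 5.6448
σ = √Var(X) = 2.3759

(b) Point probability using PMF:
P(X = 7) = 0.161233

(c) Cumulative probability using CDF:
P(X ≤ 10) = F(10) = 0.867477

(d) Range probability:
P(7 ≤ X ≤ 10) = P(X ≤ 10) - P(X ≤ 6)
                   = F(10) - F(6)
                   = 0.867477 - 0.294311
                   = 0.573166

This means approximately 57.3% of outcomes fall in the interval [7, 10].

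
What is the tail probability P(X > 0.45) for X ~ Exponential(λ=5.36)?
0.089636

We have X ~ Exponential(λ=5.36).

P(X > 0.45) = 1 - P(X ≤ 0.45)
                = 1 - F(0.45)
                = 1 - 0.910364
                = 0.089636

So there's approximately a 9.0% chance that X exceeds 0.45.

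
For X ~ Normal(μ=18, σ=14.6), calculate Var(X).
213.1600

We have X ~ Normal(μ=18, σ=14.6).

For a Normal distribution with μ=18, σ=14.6:
Var(X) = 213.1600

The variance measures the spread of the distribution around the mean.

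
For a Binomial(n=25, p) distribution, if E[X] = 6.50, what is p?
p = 0.26

For a Binomial(n, p) distribution:
E[X] = n × p

Given n = 25 and E[X] = 6.50:
6.50 = 25 × p
p = 6.50 / 25 = 0.26

Verification: Binomial(25, 0.26) has E[X] = 6.50 ✓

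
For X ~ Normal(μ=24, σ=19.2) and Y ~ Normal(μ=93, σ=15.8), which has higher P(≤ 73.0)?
X has higher probability (P(X ≤ 73.0) = 0.9946 > P(Y ≤ 73.0) = 0.1028)

Compute P(≤ 73.0) for each distribution:

X ~ Normal(μ=24, σ=19.2):
P(X ≤ 73.0) = 0.9946

Y ~ Normal(μ=93, σ=15.8):
P(Y ≤ 73.0) = 0.1028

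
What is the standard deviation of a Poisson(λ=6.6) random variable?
2.5690

We have X ~ Poisson(λ=6.6).

For a Poisson distribution with λ=6.6:
σ = √Var(X) = 2.5690

The standard deviation is the square root of the variance.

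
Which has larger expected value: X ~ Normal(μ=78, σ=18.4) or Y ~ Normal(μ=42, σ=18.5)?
X has larger mean (78.0000 > 42.0000)

Compute the expected value for each distribution:

X ~ Normal(μ=78, σ=18.4):
E[X] = 78.0000

Y ~ Normal(μ=42, σ=18.5):
E[Y] = 42.0000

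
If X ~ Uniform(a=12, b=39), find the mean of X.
25.5000

We have X ~ Uniform(a=12, b=39).

For a Uniform distribution with a=12, b=39:
E[X] = 25.5000

This is the expected (average) value of X.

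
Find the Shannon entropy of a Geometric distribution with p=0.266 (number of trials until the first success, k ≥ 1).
2.1776 nats

We have X ~ Geometric(p=0.266) (number of trials until the first success, k ≥ 1).

The Shannon entropy measures the uncertainty or information content of the distribution.

For a Geometric distribution with p=0.266 (number of trials until the first success, k ≥ 1):
H(X) = 2.1776 nats

(In bits, this would be 3.1416 bits.)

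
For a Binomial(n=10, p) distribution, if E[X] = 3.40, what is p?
p = 0.34

For a Binomial(n, p) distribution:
E[X] = n × p

Given n = 10 and E[X] = 3.40:
3.40 = 10 × p
p = 3.40 / 10 = 0.34

Verification: Binomial(10, 0.34) has E[X] = 3.40 ✓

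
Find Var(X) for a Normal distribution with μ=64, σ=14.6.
213.1600

We have X ~ Normal(μ=64, σ=14.6).

For a Normal distribution with μ=64, σ=14.6:
Var(X) = 213.1600

The variance measures the spread of the distribution around the mean.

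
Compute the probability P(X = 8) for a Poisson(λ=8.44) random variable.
0.137966

We have X ~ Poisson(λ=8.44).

For a Poisson distribution, the PMF gives us the probability of each outcome.

Using the PMF formula:
P(X = 8) = 0.137966

Rounded to 4 decimal places: 0.1380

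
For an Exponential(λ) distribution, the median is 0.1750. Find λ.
λ = 3.9608

For X ~ Exponential(λ), the CDF is F(x) = 1 - e^(-λx).
The median m satisfies F(m) = 0.5:
1 - e^(-λm) = 0.5
e^(-λm) = 0.5
λm = ln(2)
m = ln(2) / λ

Given m = 0.1750:
λ = ln(2) / 0.1750 = 0.693147 / 0.1750 = 3.9608

Verification: ln(2) / 3.9608 = 0.1750 ✓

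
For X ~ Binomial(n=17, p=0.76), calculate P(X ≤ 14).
0.812347

We have X ~ Binomial(n=17, p=0.76).

The CDF gives us P(X ≤ k).

Using the CDF:
P(X ≤ 14) = 0.812347

This means there's approximately a 81.2% chance that X is at most 14.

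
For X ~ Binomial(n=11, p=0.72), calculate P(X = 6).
0.110771

We have X ~ Binomial(n=11, p=0.72).

For a Binomial distribution, the PMF gives us the probability of each outcome.

Using the PMF formula:
P(X = 6) = 0.110771

Rounded to 4 decimal places: 0.1108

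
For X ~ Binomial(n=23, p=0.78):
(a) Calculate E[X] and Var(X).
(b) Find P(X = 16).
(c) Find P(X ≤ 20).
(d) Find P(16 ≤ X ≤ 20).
(a) E[X] = 17.9400, Var(X) = 3.9468
(b) P(X = 16) = 0.114793
(c) P(X ≤ 20) = 0.908944
(d) P(16 ≤ X ≤ 20) = 0.796257

We have X ~ Binomial(n=23, p=0.78).

(a) Moments:
E[X] = 17.9400
Var(X) = 3.9468
σ = √Var(X) = 1.9867

(b) Point probability using PMF:
P(X = 16) = 0.114793

(c) Cumulative probability using CDF:
P(X ≤ 20) = F(20) = 0.908944

(d) Range probability:
P(16 ≤ X ≤ 20) = P(X ≤ 20) - P(X ≤ 15)
                   = F(20) - F(15)
                   = 0.908944 - 0.112687
                   = 0.796257

This means approximately 79.6% of outcomes fall in the interval [16, 20].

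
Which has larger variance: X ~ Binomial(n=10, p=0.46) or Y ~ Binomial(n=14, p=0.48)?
Y has larger variance (3.4944 > 2.4840)

Compute the variance for each distribution:

X ~ Binomial(n=10, p=0.46):
Var(X) = 2.4840

Y ~ Binomial(n=14, p=0.48):
Var(Y) = 3.4944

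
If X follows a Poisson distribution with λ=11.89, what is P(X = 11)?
0.115367

We have X ~ Poisson(λ=11.89).

For a Poisson distribution, the PMF gives us the probability of each outcome.

Using the PMF formula:
P(X = 11) = 0.115367

Rounded to 4 decimal places: 0.1154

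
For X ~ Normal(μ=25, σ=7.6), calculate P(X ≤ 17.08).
0.148681

We have X ~ Normal(μ=25, σ=7.6).

The CDF gives us P(X ≤ k).

Using the CDF:
P(X ≤ 17.08) = 0.148681

This means there's approximately a 14.9% chance that X is at most 17.08.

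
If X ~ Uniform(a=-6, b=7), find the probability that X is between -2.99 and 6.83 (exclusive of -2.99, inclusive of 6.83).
0.755385

We have X ~ Uniform(a=-6, b=7).

To find P(-2.99 < X ≤ 6.83), we use:
P(-2.99 < X ≤ 6.83) = P(X ≤ 6.83) - P(X ≤ -2.99)
                 = F(6.83) - F(-2.99)
                 = 0.986923 - 0.231538
                 = 0.755385

So there's approximately a 75.5% chance that X falls in this range.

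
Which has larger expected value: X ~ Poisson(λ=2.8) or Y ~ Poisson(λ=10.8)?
Y has larger mean (10.8000 > 2.8000)

Compute the expected value for each distribution:

X ~ Poisson(λ=2.8):
E[X] = 2.8000

Y ~ Poisson(λ=10.8):
E[Y] = 10.8000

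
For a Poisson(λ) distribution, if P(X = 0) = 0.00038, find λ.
λ = 7.8753

For a Poisson(λ) distribution, the PMF at 0 is:
P(X = 0) = λ^0 e^(-λ) / 0! = e^(-λ)

Given P(X = 0) = 0.00038:
e^(-λ) = 0.00038
-λ = ln(0.00038)
λ = -ln(0.00038) = 7.8753

Verification: e^(-7.8753) = 0.00038 ✓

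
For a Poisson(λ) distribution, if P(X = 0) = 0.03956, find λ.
λ = 3.2299

For a Poisson(λ) distribution, the PMF at 0 is:
P(X = 0) = λ^0 e^(-λ) / 0! = e^(-λ)

Given P(X = 0) = 0.03956:
e^(-λ) = 0.03956
-λ = ln(0.03956)
λ = -ln(0.03956) = 3.2299

Verification: e^(-3.2299) = 0.03956 ✓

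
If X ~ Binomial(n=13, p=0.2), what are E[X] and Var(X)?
E[X] = 2.6000, Var(X) = 2.0800

We have X ~ Binomial(n=13, p=0.2).

For a Binomial distribution with n=13, p=0.2:

Expected value:
E[X] = 2.6000

Variance:
Var(X) = 2.0800

Standard deviation:
σ = √Var(X) = 1.4422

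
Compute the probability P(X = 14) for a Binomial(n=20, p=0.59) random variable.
0.114029

We have X ~ Binomial(n=20, p=0.59).

For a Binomial distribution, the PMF gives us the probability of each outcome.

Using the PMF formula:
P(X = 14) = 0.114029

Rounded to 4 decimal places: 0.1140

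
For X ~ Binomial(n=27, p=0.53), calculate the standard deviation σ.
2.5934

We have X ~ Binomial(n=27, p=0.53).

For a Binomial distribution with n=27, p=0.53:
σ = √Var(X) = 2.5934

The standard deviation is the square root of the variance.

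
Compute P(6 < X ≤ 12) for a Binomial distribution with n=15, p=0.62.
0.891646

We have X ~ Binomial(n=15, p=0.62).

To find P(6 < X ≤ 12), we use:
P(6 < X ≤ 12) = P(X ≤ 12) - P(X ≤ 6)
                 = F(12) - F(6)
                 = 0.961834 - 0.070187
                 = 0.891646

So there's approximately a 89.2% chance that X falls in this range.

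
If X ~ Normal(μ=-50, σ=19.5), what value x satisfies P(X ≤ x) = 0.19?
-67.1190

We have X ~ Normal(μ=-50, σ=19.5).

We want to find x such that P(X ≤ x) = 0.19.

This is the 19th percentile, which means 19% of values fall below this point.

Using the inverse CDF (quantile function):
x = F⁻¹(0.19) = -67.1190

Verification: P(X ≤ -67.1190) = 0.19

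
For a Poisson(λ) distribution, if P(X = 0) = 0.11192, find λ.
λ = 2.1900

For a Poisson(λ) distribution, the PMF at 0 is:
P(X = 0) = λ^0 e^(-λ) / 0! = e^(-λ)

Given P(X = 0) = 0.11192:
e^(-λ) = 0.11192
-λ = ln(0.11192)
λ = -ln(0.11192) = 2.1900

Verification: e^(-2.1900) = 0.11192 ✓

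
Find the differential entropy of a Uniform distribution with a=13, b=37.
3.1781 nats

We have X ~ Uniform(a=13, b=37).

The differential entropy measures the uncertainty or information content of the distribution.

For a Uniform distribution with a=13, b=37:
h(X) = 3.1781 nats

(In bits, this would be 4.5850 bits.)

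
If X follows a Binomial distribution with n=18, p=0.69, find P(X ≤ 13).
0.700063

We have X ~ Binomial(n=18, p=0.69).

The CDF gives us P(X ≤ k).

Using the CDF:
P(X ≤ 13) = 0.700063

This means there's approximately a 70.0% chance that X is at most 13.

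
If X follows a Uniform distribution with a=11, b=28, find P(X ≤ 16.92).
0.348235

We have X ~ Uniform(a=11, b=28).

The CDF gives us P(X ≤ k).

Using the CDF:
P(X ≤ 16.92) = 0.348235

This means there's approximately a 34.8% chance that X is at most 16.92.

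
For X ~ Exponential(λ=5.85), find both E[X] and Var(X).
E[X] = 0.1709, Var(X) = 0.0292

We have X ~ Exponential(λ=5.85).

For an Exponential distribution with λ=5.85:

Expected value:
E[X] = 0.1709

Variance:
Var(X) = 0.0292

Standard deviation:
σ = √Var(X) = 0.1709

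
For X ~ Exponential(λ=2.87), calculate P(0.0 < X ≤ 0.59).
0.816088

We have X ~ Exponential(λ=2.87).

To find P(0.0 < X ≤ 0.59), we use:
P(0.0 < X ≤ 0.59) = P(X ≤ 0.59) - P(X ≤ 0.0)
                 = F(0.59) - F(0.0)
                 = 0.816088 - 0.000000
                 = 0.816088

So there's approximately a 81.6% chance that X falls in this range.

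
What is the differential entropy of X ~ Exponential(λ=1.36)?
0.6925 nats

We have X ~ Exponential(λ=1.36).

The differential entropy measures the uncertainty or information content of the distribution.

For an Exponential distribution with λ=1.36:
h(X) = 0.6925 nats

(In bits, this would be 0.9991 bits.)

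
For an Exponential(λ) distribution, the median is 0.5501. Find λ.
λ = 1.2600

For X ~ Exponential(λ), the CDF is F(x) = 1 - e^(-λx).
The median m satisfies F(m) = 0.5:
1 - e^(-λm) = 0.5
e^(-λm) = 0.5
λm = ln(2)
m = ln(2) / λ

Given m = 0.5501:
λ = ln(2) / 0.5501 = 0.693147 / 0.5501 = 1.2600

Verification: ln(2) / 1.2600 = 0.5501 ✓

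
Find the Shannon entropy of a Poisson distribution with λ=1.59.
1.5731 nats

We have X ~ Poisson(λ=1.59).

The Shannon entropy measures the uncertainty or information content of the distribution.

For a Poisson distribution with λ=1.59:
H(X) = 1.5731 nats

(In bits, this would be 2.2695 bits.)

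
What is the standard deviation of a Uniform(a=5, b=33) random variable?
8.0829

We have X ~ Uniform(a=5, b=33).

For a Uniform distribution with a=5, b=33:
σ = √Var(X) = 8.0829

The standard deviation is the square root of the variance.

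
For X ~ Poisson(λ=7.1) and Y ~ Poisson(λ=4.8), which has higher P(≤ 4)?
Y has higher probability (P(Y ≤ 4) = 0.4763 > P(X ≤ 4) = 0.1641)

Compute P(≤ 4) for each distribution:

X ~ Poisson(λ=7.1):
P(X ≤ 4) = 0.1641

Y ~ Poisson(λ=4.8):
P(Y ≤ 4) = 0.4763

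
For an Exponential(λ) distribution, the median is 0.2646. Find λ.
λ = 2.6196

For X ~ Exponential(λ), the CDF is F(x) = 1 - e^(-λx).
The median m satisfies F(m) = 0.5:
1 - e^(-λm) = 0.5
e^(-λm) = 0.5
λm = ln(2)
m = ln(2) / λ

Given m = 0.2646:
λ = ln(2) / 0.2646 = 0.693147 / 0.2646 = 2.6196

Verification: ln(2) / 2.6196 = 0.2646 ✓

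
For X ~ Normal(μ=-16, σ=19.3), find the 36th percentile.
-22.9183

We have X ~ Normal(μ=-16, σ=19.3).

We want to find x such that P(X ≤ x) = 0.36.

This is the 36th percentile, which means 36% of values fall below this point.

Using the inverse CDF (quantile function):
x = F⁻¹(0.36) = -22.9183

Verification: P(X ≤ -22.9183) = 0.36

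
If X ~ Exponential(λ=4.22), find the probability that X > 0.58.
0.086501

We have X ~ Exponential(λ=4.22).

P(X > 0.58) = 1 - P(X ≤ 0.58)
                = 1 - F(0.58)
                = 1 - 0.913499
                = 0.086501

So there's approximately a 8.7% chance that X exceeds 0.58.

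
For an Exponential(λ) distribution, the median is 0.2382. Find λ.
λ = 2.9099

For X ~ Exponential(λ), the CDF is F(x) = 1 - e^(-λx).
The median m satisfies F(m) = 0.5:
1 - e^(-λm) = 0.5
e^(-λm) = 0.5
λm = ln(2)
m = ln(2) / λ

Given m = 0.2382:
λ = ln(2) / 0.2382 = 0.693147 / 0.2382 = 2.9099

Verification: ln(2) / 2.9099 = 0.2382 ✓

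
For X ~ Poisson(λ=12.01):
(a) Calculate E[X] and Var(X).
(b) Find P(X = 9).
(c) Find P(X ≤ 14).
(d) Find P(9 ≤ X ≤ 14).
(a) E[X] = 12.0100, Var(X) = 12.0100
(b) P(X = 9) = 0.087146
(c) P(X ≤ 14) = 0.771119
(d) P(9 ≤ X ≤ 14) = 0.616745

We have X ~ Poisson(λ=12.01).

(a) Moments:
E[X] = 12.0100
Var(X) = 12.0100
σ = √Var(X) = 3.4655

(b) Point probability using PMF:
P(X = 9) = 0.087146

(c) Cumulative probability using CDF:
P(X ≤ 14) = F(14) = 0.771119

(d) Range probability:
P(9 ≤ X ≤ 14) = P(X ≤ 14) - P(X ≤ 8)
                   = F(14) - F(8)
                   = 0.771119 - 0.154374
                   = 0.616745

This means approximately 61.7% of outcomes fall in the interval [9, 14].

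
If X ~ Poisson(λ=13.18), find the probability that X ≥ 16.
0.252533

We have X ~ Poisson(λ=13.18).

For discrete distributions, P(X ≥ 16) = 1 - P(X ≤ 15).

P(X ≤ 15) = 0.747467
P(X ≥ 16) = 1 - 0.747467 = 0.252533

So there's approximately a 25.3% chance that X is at least 16.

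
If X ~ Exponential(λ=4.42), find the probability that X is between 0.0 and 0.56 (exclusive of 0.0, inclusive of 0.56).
0.915854

We have X ~ Exponential(λ=4.42).

To find P(0.0 < X ≤ 0.56), we use:
P(0.0 < X ≤ 0.56) = P(X ≤ 0.56) - P(X ≤ 0.0)
                 = F(0.56) - F(0.0)
                 = 0.915854 - 0.000000
                 = 0.915854

So there's approximately a 91.6% chance that X falls in this range.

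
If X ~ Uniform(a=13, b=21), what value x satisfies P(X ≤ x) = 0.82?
19.5600

We have X ~ Uniform(a=13, b=21).

We want to find x such that P(X ≤ x) = 0.82.

This is the 82nd percentile, which means 82% of values fall below this point.

Using the inverse CDF (quantile function):
x = F⁻¹(0.82) = 19.5600

Verification: P(X ≤ 19.5600) = 0.82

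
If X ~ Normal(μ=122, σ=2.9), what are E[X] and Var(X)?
E[X] = 122.0000, Var(X) = 8.4100

We have X ~ Normal(μ=122, σ=2.9).

For a Normal distribution with μ=122, σ=2.9:

Expected value:
E[X] = 122.0000

Variance:
Var(X) = 8.4100

Standard deviation:
σ = √Var(X) = 2.9000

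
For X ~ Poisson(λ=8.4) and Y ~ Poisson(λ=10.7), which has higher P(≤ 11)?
X has higher probability (P(X ≤ 11) = 0.8571 > P(Y ≤ 11) = 0.6150)

Compute P(≤ 11) for each distribution:

X ~ Poisson(λ=8.4):
P(X ≤ 11) = 0.8571

Y ~ Poisson(λ=10.7):
P(Y ≤ 11) = 0.6150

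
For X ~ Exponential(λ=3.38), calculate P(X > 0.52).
0.172458

We have X ~ Exponential(λ=3.38).

P(X > 0.52) = 1 - P(X ≤ 0.52)
                = 1 - F(0.52)
                = 1 - 0.827542
                = 0.172458

So there's approximately a 17.2% chance that X exceeds 0.52.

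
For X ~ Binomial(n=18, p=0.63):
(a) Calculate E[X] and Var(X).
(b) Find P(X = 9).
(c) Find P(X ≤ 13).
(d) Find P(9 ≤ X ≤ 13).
(a) E[X] = 11.3400, Var(X) = 4.1958
(b) P(X = 9) = 0.098786
(c) P(X ≤ 13) = 0.854890
(d) P(9 ≤ X ≤ 13) = 0.770150

We have X ~ Binomial(n=18, p=0.63).

(a) Moments:
E[X] = 11.3400
Var(X) = 4.1958
σ = √Var(X) = 2.0484

(b) Point probability using PMF:
P(X = 9) = 0.098786

(c) Cumulative probability using CDF:
P(X ≤ 13) = F(13) = 0.854890

(d) Range probability:
P(9 ≤ X ≤ 13) = P(X ≤ 13) - P(X ≤ 8)
                   = F(13) - F(8)
                   = 0.854890 - 0.084741
                   = 0.770150

This means approximately 77.0% of outcomes fall in the interval [9, 13].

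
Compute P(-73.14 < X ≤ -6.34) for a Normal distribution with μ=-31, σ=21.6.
0.847671

We have X ~ Normal(μ=-31, σ=21.6).

To find P(-73.14 < X ≤ -6.34), we use:
P(-73.14 < X ≤ -6.34) = P(X ≤ -6.34) - P(X ≤ -73.14)
                 = F(-6.34) - F(-73.14)
                 = 0.873204 - 0.025533
                 = 0.847671

So there's approximately a 84.8% chance that X falls in this range.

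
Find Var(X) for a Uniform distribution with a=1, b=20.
30.0833

We have X ~ Uniform(a=1, b=20).

For a Uniform distribution with a=1, b=20:
Var(X) = 30.0833

The variance measures the spread of the distribution around the mean.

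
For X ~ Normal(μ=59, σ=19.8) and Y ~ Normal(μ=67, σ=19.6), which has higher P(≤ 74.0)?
X has higher probability (P(X ≤ 74.0) = 0.7756 > P(Y ≤ 74.0) = 0.6395)

Compute P(≤ 74.0) for each distribution:

X ~ Normal(μ=59, σ=19.8):
P(X ≤ 74.0) = 0.7756

Y ~ Normal(μ=67, σ=19.6):
P(Y ≤ 74.0) = 0.6395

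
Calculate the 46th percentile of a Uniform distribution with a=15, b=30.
21.9000

We have X ~ Uniform(a=15, b=30).

We want to find x such that P(X ≤ x) = 0.46.

This is the 46th percentile, which means 46% of values fall below this point.

Using the inverse CDF (quantile function):
x = F⁻¹(0.46) = 21.9000

Verification: P(X ≤ 21.9000) = 0.46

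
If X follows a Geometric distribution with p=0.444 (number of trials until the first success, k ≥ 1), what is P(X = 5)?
0.042431

We have X ~ Geometric(p=0.444) (number of trials until the first success, k ≥ 1).

For a Geometric distribution, the PMF gives us the probability of each outcome.

Using the PMF formula:
P(X = 5) = 0.042431

Rounded to 4 decimal places: 0.0424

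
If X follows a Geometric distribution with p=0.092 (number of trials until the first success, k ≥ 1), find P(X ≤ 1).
0.092000

We have X ~ Geometric(p=0.092) (number of trials until the first success, k ≥ 1).

The CDF gives us P(X ≤ k).

Using the CDF:
P(X ≤ 1) = 0.092000

This means there's approximately a 9.2% chance that X is at most 1.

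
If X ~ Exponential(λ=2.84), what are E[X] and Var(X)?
E[X] = 0.3521, Var(X) = 0.1240

We have X ~ Exponential(λ=2.84).

For an Exponential distribution with λ=2.84:

Expected value:
E[X] = 0.3521

Variance:
Var(X) = 0.1240

Standard deviation:
σ = √Var(X) = 0.3521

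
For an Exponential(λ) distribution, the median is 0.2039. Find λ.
λ = 3.3994

For X ~ Exponential(λ), the CDF is F(x) = 1 - e^(-λx).
The median m satisfies F(m) = 0.5:
1 - e^(-λm) = 0.5
e^(-λm) = 0.5
λm = ln(2)
m = ln(2) / λ

Given m = 0.2039:
λ = ln(2) / 0.2039 = 0.693147 / 0.2039 = 3.3994

Verification: ln(2) / 3.3994 = 0.2039 ✓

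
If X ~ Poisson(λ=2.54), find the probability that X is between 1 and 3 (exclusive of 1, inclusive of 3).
0.469805

We have X ~ Poisson(λ=2.54).

To find P(1 < X ≤ 3), we use:
P(1 < X ≤ 3) = P(X ≤ 3) - P(X ≤ 1)
                 = F(3) - F(1)
                 = 0.748992 - 0.279187
                 = 0.469805

So there's approximately a 47.0% chance that X falls in this range.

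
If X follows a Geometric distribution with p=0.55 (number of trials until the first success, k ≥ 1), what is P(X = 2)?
0.247500

We have X ~ Geometric(p=0.55) (number of trials until the first success, k ≥ 1).

For a Geometric distribution, the PMF gives us the probability of each outcome.

Using the PMF formula:
P(X = 2) = 0.247500

Rounded to 4 decimal places: 0.2475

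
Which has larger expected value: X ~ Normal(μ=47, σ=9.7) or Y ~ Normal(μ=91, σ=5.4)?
Y has larger mean (91.0000 > 47.0000)

Compute the expected value for each distribution:

X ~ Normal(μ=47, σ=9.7):
E[X] = 47.0000

Y ~ Normal(μ=91, σ=5.4):
E[Y] = 91.0000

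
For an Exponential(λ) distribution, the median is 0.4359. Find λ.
λ = 1.5902

For X ~ Exponential(λ), the CDF is F(x) = 1 - e^(-λx).
The median m satisfies F(m) = 0.5:
1 - e^(-λm) = 0.5
e^(-λm) = 0.5
λm = ln(2)
m = ln(2) / λ

Given m = 0.4359:
λ = ln(2) / 0.4359 = 0.693147 / 0.4359 = 1.5902

Verification: ln(2) / 1.5902 = 0.4359 ✓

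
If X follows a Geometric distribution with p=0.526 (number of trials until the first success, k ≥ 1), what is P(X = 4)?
0.056017

We have X ~ Geometric(p=0.526) (number of trials until the first success, k ≥ 1).

For a Geometric distribution, the PMF gives us the probability of each outcome.

Using the PMF formula:
P(X = 4) = 0.056017

Rounded to 4 decimal places: 0.0560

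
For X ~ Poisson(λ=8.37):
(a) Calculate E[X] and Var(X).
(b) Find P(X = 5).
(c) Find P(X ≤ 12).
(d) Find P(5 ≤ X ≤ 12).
(a) E[X] = 8.3700, Var(X) = 8.3700
(b) P(X = 5) = 0.079323
(c) P(X ≤ 12) = 0.916728
(d) P(5 ≤ X ≤ 12) = 0.836409

We have X ~ Poisson(λ=8.37).

(a) Moments:
E[X] = 8.3700
Var(X) = 8.3700
σ = √Var(X) = 2.8931

(b) Point probability using PMF:
P(X = 5) = 0.079323

(c) Cumulative probability using CDF:
P(X ≤ 12) = F(12) = 0.916728

(d) Range probability:
P(5 ≤ X ≤ 12) = P(X ≤ 12) - P(X ≤ 4)
                   = F(12) - F(4)
                   = 0.916728 - 0.080319
                   = 0.836409

This means approximately 83.6% of outcomes fall in the interval [5, 12].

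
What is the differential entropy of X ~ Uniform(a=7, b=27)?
2.9957 nats

We have X ~ Uniform(a=7, b=27).

The differential entropy measures the uncertainty or information content of the distribution.

For a Uniform distribution with a=7, b=27:
h(X) = 2.9957 nats

(In bits, this would be 4.3219 bits.)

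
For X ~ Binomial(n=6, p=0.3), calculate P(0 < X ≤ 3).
0.811881

We have X ~ Binomial(n=6, p=0.3).

To find P(0 < X ≤ 3), we use:
P(0 < X ≤ 3) = P(X ≤ 3) - P(X ≤ 0)
                 = F(3) - F(0)
                 = 0.929530 - 0.117649
                 = 0.811881

So there's approximately a 81.2% chance that X falls in this range.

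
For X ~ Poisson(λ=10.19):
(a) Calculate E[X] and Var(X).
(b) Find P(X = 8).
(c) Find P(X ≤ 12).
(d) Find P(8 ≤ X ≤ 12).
(a) E[X] = 10.1900, Var(X) = 10.1900
(b) P(X = 8) = 0.108246
(c) P(X ≤ 12) = 0.773215
(d) P(8 ≤ X ≤ 12) = 0.569624

We have X ~ Poisson(λ=10.19).

(a) Moments:
E[X] = 10.1900
Var(X) = 10.1900
σ = √Var(X) = 3.1922

(b) Point probability using PMF:
P(X = 8) = 0.108246

(c) Cumulative probability using CDF:
P(X ≤ 12) = F(12) = 0.773215

(d) Range probability:
P(8 ≤ X ≤ 12) = P(X ≤ 12) - P(X ≤ 7)
                   = F(12) - F(7)
                   = 0.773215 - 0.203591
                   = 0.569624

This means approximately 57.0% of outcomes fall in the interval [8, 12].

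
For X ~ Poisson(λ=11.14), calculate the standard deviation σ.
3.3377

We have X ~ Poisson(λ=11.14).

For a Poisson distribution with λ=11.14:
σ = √Var(X) = 3.3377

The standard deviation is the square root of the variance.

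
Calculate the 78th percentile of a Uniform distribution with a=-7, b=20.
14.0600

We have X ~ Uniform(a=-7, b=20).

We want to find x such that P(X ≤ x) = 0.78.

This is the 78th percentile, which means 78% of values fall below this point.

Using the inverse CDF (quantile function):
x = F⁻¹(0.78) = 14.0600

Verification: P(X ≤ 14.0600) = 0.78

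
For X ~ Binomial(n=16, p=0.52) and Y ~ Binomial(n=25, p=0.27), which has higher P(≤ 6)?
Y has higher probability (P(Y ≤ 6) = 0.4692 > P(X ≤ 6) = 0.1814)

Compute P(≤ 6) for each distribution:

X ~ Binomial(n=16, p=0.52):
P(X ≤ 6) = 0.1814

Y ~ Binomial(n=25, p=0.27):
P(Y ≤ 6) = 0.4692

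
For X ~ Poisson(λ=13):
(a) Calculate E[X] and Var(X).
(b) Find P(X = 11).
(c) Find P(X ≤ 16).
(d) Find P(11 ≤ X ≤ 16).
(a) E[X] = 13.0000, Var(X) = 13.0000
(b) P(X = 11) = 0.101483
(c) P(X ≤ 16) = 0.835493
(d) P(11 ≤ X ≤ 16) = 0.583811

We have X ~ Poisson(λ=13).

(a) Moments:
E[X] = 13.0000
Var(X) = 13.0000
σ = √Var(X) = 3.6056

(b) Point probability using PMF:
P(X = 11) = 0.101483

(c) Cumulative probability using CDF:
P(X ≤ 16) = F(16) = 0.835493

(d) Range probability:
P(11 ≤ X ≤ 16) = P(X ≤ 16) - P(X ≤ 10)
                   = F(16) - F(10)
                   = 0.835493 - 0.251682
                   = 0.583811

This means approximately 58.4% of outcomes fall in the interval [11, 16].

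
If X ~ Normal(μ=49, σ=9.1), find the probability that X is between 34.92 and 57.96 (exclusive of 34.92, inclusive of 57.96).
0.776692

We have X ~ Normal(μ=49, σ=9.1).

To find P(34.92 < X ≤ 57.96), we use:
P(34.92 < X ≤ 57.96) = P(X ≤ 57.96) - P(X ≤ 34.92)
                 = F(57.96) - F(34.92)
                 = 0.837593 - 0.060901
                 = 0.776692

So there's approximately a 77.7% chance that X falls in this range.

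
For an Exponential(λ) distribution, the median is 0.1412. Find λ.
λ = 4.9090

For X ~ Exponential(λ), the CDF is F(x) = 1 - e^(-λx).
The median m satisfies F(m) = 0.5:
1 - e^(-λm) = 0.5
e^(-λm) = 0.5
λm = ln(2)
m = ln(2) / λ

Given m = 0.1412:
λ = ln(2) / 0.1412 = 0.693147 / 0.1412 = 4.9090

Verification: ln(2) / 4.9090 = 0.1412 ✓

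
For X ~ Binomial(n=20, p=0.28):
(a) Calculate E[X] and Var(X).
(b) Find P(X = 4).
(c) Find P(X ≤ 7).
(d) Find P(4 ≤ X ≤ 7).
(a) E[X] = 5.6000, Var(X) = 4.0320
(b) P(X = 4) = 0.155327
(c) P(X ≤ 7) = 0.829272
(d) P(4 ≤ X ≤ 7) = 0.682713

We have X ~ Binomial(n=20, p=0.28).

(a) Moments:
E[X] = 5.6000
Var(X) = 4.0320
σ = √Var(X) = 2.0080

(b) Point probability using PMF:
P(X = 4) = 0.155327

(c) Cumulative probability using CDF:
P(X ≤ 7) = F(7) = 0.829272

(d) Range probability:
P(4 ≤ X ≤ 7) = P(X ≤ 7) - P(X ≤ 3)
                   = F(7) - F(3)
                   = 0.829272 - 0.146560
                   = 0.682713

This means approximately 68.3% of outcomes fall in the interval [4, 7].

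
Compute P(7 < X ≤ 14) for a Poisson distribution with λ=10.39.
0.707518

We have X ~ Poisson(λ=10.39).

To find P(7 < X ≤ 14), we use:
P(7 < X ≤ 14) = P(X ≤ 14) - P(X ≤ 7)
                 = F(14) - F(7)
                 = 0.894641 - 0.187123
                 = 0.707518

So there's approximately a 70.8% chance that X falls in this range.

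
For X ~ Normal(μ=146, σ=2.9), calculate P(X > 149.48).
0.115070

We have X ~ Normal(μ=146, σ=2.9).

P(X > 149.48) = 1 - P(X ≤ 149.48)
                = 1 - F(149.48)
                = 1 - 0.884930
                = 0.115070

So there's approximately a 11.5% chance that X exceeds 149.48.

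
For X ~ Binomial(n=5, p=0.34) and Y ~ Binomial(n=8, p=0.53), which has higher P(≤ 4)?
X has higher probability (P(X ≤ 4) = 0.9955 > P(Y ≤ 4) = 0.5694)

Compute P(≤ 4) for each distribution:

X ~ Binomial(n=5, p=0.34):
P(X ≤ 4) = 0.9955

Y ~ Binomial(n=8, p=0.53):
P(Y ≤ 4) = 0.5694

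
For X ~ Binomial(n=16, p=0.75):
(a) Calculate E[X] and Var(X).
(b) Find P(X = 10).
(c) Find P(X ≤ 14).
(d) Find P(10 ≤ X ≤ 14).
(a) E[X] = 12.0000, Var(X) = 3.0000
(b) P(X = 10) = 0.110097
(c) P(X ≤ 14) = 0.936524
(d) P(10 ≤ X ≤ 14) = 0.856966

We have X ~ Binomial(n=16, p=0.75).

(a) Moments:
E[X] = 12.0000
Var(X) = 3.0000
σ = √Var(X) = 1.7321

(b) Point probability using PMF:
P(X = 10) = 0.110097

(c) Cumulative probability using CDF:
P(X ≤ 14) = F(14) = 0.936524

(d) Range probability:
P(10 ≤ X ≤ 14) = P(X ≤ 14) - P(X ≤ 9)
                   = F(14) - F(9)
                   = 0.936524 - 0.079557
                   = 0.856966

This means approximately 85.7% of outcomes fall in the interval [10, 14].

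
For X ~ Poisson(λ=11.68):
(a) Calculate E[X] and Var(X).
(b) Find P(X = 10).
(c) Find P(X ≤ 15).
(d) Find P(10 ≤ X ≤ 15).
(a) E[X] = 11.6800, Var(X) = 11.6800
(b) P(X = 10) = 0.110181
(c) P(X ≤ 15) = 0.866639
(d) P(10 ≤ X ≤ 15) = 0.595174

We have X ~ Poisson(λ=11.68).

(a) Moments:
E[X] = 11.6800
Var(X) = 11.6800
σ = √Var(X) = 3.4176

(b) Point probability using PMF:
P(X = 10) = 0.110181

(c) Cumulative probability using CDF:
P(X ≤ 15) = F(15) = 0.866639

(d) Range probability:
P(10 ≤ X ≤ 15) = P(X ≤ 15) - P(X ≤ 9)
                   = F(15) - F(9)
                   = 0.866639 - 0.271465
                   = 0.595174

This means approximately 59.5% of outcomes fall in the interval [10, 15].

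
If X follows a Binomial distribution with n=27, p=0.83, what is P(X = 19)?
0.044920

We have X ~ Binomial(n=27, p=0.83).

For a Binomial distribution, the PMF gives us the probability of each outcome.

Using the PMF formula:
P(X = 19) = 0.044920

Rounded to 4 decimal places: 0.0449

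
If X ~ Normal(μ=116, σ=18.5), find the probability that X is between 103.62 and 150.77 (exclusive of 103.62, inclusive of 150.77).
0.718222

We have X ~ Normal(μ=116, σ=18.5).

To find P(103.62 < X ≤ 150.77), we use:
P(103.62 < X ≤ 150.77) = P(X ≤ 150.77) - P(X ≤ 103.62)
                 = F(150.77) - F(103.62)
                 = 0.969909 - 0.251687
                 = 0.718222

So there's approximately a 71.8% chance that X falls in this range.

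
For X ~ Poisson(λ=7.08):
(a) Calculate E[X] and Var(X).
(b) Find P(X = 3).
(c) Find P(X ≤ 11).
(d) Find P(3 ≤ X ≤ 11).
(a) E[X] = 7.0800, Var(X) = 7.0800
(b) P(X = 3) = 0.049790
(c) P(X ≤ 11) = 0.942954
(d) P(3 ≤ X ≤ 11) = 0.915055

We have X ~ Poisson(λ=7.08).

(a) Moments:
E[X] = 7.0800
Var(X) = 7.0800
σ = √Var(X) = 2.6608

(b) Point probability using PMF:
P(X = 3) = 0.049790

(c) Cumulative probability using CDF:
P(X ≤ 11) = F(11) = 0.942954

(d) Range probability:
P(3 ≤ X ≤ 11) = P(X ≤ 11) - P(X ≤ 2)
                   = F(11) - F(2)
                   = 0.942954 - 0.027899
                   = 0.915055

This means approximately 91.5% of outcomes fall in the interval [3, 11].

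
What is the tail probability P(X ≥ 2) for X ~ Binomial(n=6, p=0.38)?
0.734321

We have X ~ Binomial(n=6, p=0.38).

For discrete distributions, P(X ≥ 2) = 1 - P(X ≤ 1).

P(X ≤ 1) = 0.265679
P(X ≥ 2) = 1 - 0.265679 = 0.734321

So there's approximately a 73.4% chance that X is at least 2.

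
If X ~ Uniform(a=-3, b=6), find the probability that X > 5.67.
0.036667

We have X ~ Uniform(a=-3, b=6).

P(X > 5.67) = 1 - P(X ≤ 5.67)
                = 1 - F(5.67)
                = 1 - 0.963333
                = 0.036667

So there's approximately a 3.7% chance that X exceeds 5.67.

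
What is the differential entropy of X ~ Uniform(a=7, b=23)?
2.7726 nats

We have X ~ Uniform(a=7, b=23).

The differential entropy measures the uncertainty or information content of the distribution.

For a Uniform distribution with a=7, b=23:
h(X) = 2.7726 nats

(In bits, this would be 4.0000 bits.)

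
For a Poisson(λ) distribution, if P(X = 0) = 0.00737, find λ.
λ = 4.9103

For a Poisson(λ) distribution, the PMF at 0 is:
P(X = 0) = λ^0 e^(-λ) / 0! = e^(-λ)

Given P(X = 0) = 0.00737:
e^(-λ) = 0.00737
-λ = ln(0.00737)
λ = -ln(0.00737) = 4.9103

Verification: e^(-4.9103) = 0.00737 ✓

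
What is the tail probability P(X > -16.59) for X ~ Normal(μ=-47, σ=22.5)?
0.088259

We have X ~ Normal(μ=-47, σ=22.5).

P(X > -16.59) = 1 - P(X ≤ -16.59)
                = 1 - F(-16.59)
                = 1 - 0.911741
                = 0.088259

So there's approximately a 8.8% chance that X exceeds -16.59.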